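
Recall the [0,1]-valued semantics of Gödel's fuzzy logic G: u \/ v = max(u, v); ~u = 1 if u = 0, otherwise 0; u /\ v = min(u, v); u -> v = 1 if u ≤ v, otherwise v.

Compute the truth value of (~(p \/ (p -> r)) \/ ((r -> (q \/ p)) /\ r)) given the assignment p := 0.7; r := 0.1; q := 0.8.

0.10

(p -> r): 0.7 > 0.1, so result = 0.1
(p \/ (p -> r)) = max(0.7, 0.1) = 0.7
~(p \/ (p -> r)): Gödel ¬ of 0.7 = 0 (operand ≠ 0)
(q \/ p) = max(0.8, 0.7) = 0.8
(r -> (q \/ p)): 0.1 ≤ 0.8, so result = 1
((r -> (q \/ p)) /\ r) = min(1, 0.1) = 0.1
(~(p \/ (p -> r)) \/ ((r -> (q \/ p)) /\ r)) = max(0, 0.1) = 0.1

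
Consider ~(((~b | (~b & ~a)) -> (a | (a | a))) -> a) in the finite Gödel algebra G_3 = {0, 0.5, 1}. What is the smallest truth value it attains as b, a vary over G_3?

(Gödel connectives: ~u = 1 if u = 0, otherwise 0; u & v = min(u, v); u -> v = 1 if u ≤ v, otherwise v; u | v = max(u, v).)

The minimum is attained at b = 0, a = 0:
  ~b: Gödel ¬ of 0 = 1 (operand is 0)
  ~b: Gödel ¬ of 0 = 1 (operand is 0)
  ~a: Gödel ¬ of 0 = 1 (operand is 0)
  (~b & ~a) = min(1, 1) = 1
  (~b | (~b & ~a)) = max(1, 1) = 1
  (a | a) = max(0, 0) = 0
  (a | (a | a)) = max(0, 0) = 0
  ((~b | (~b & ~a)) -> (a | (a | a))): 1 > 0, so result = 0
  (((~b | (~b & ~a)) -> (a | (a | a))) -> a): 0 ≤ 0, so result = 1
  ~(((~b | (~b & ~a)) -> (a | (a | a))) -> a): Gödel ¬ of 1 = 0 (operand ≠ 0)
Checking all 9 assignments confirms none give a value below 0.00.

0.00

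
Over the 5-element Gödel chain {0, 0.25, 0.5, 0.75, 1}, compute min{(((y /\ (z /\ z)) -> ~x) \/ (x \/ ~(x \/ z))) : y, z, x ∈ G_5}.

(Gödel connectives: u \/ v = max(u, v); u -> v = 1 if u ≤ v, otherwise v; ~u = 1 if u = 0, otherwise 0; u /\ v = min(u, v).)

The minimum is attained at y = 0.25, z = 0.25, x = 0.25:
  (z /\ z) = min(0.25, 0.25) = 0.25
  (y /\ (z /\ z)) = min(0.25, 0.25) = 0.25
  ~x: Gödel ¬ of 0.25 = 0 (operand ≠ 0)
  ((y /\ (z /\ z)) -> ~x): 0.25 > 0, so result = 0
  (x \/ z) = max(0.25, 0.25) = 0.25
  ~(x \/ z): Gödel ¬ of 0.25 = 0 (operand ≠ 0)
  (x \/ ~(x \/ z)) = max(0.25, 0) = 0.25
  (((y /\ (z /\ z)) -> ~x) \/ (x \/ ~(x \/ z))) = max(0, 0.25) = 0.25
Checking all 125 assignments confirms none give a value below 0.25.

0.25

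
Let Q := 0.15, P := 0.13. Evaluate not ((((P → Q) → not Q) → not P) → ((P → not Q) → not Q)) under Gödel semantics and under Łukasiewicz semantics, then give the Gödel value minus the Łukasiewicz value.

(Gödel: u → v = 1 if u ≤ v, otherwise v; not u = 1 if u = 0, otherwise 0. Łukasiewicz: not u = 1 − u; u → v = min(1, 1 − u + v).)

Gödel evaluation:
  (P → Q): 0.13 ≤ 0.15, so result = 1
  not Q: Gödel ¬ of 0.15 = 0 (operand ≠ 0)
  ((P → Q) → not Q): 1 > 0, so result = 0
  not P: Gödel ¬ of 0.13 = 0 (operand ≠ 0)
  (((P → Q) → not Q) → not P): 0 ≤ 0, so result = 1
  not Q: Gödel ¬ of 0.15 = 0 (operand ≠ 0)
  (P → not Q): 0.13 > 0, so result = 0
  not Q: Gödel ¬ of 0.15 = 0 (operand ≠ 0)
  ((P → not Q) → not Q): 0 ≤ 0, so result = 1
  ((((P → Q) → not Q) → not P) → ((P → not Q) → not Q)): 1 ≤ 1, so result = 1
  not ((((P → Q) → not Q) → not P) → ((P → not Q) → not Q)): Gödel ¬ of 1 = 0 (operand ≠ 0)
  Gödel value = 0
Łukasiewicz evaluation:
  (P → Q): min(1, 1 − 0.13 + 0.15) = 1
  not Q: Łukasiewicz ¬ gives 1 − 0.15 = 0.85
  ((P → Q) → not Q): min(1, 1 − 1 + 0.85) = 0.85
  not P: Łukasiewicz ¬ gives 1 − 0.13 = 0.87
  (((P → Q) → not Q) → not P): min(1, 1 − 0.85 + 0.87) = 1
  not Q: Łukasiewicz ¬ gives 1 − 0.15 = 0.85
  (P → not Q): min(1, 1 − 0.13 + 0.85) = 1
  not Q: Łukasiewicz ¬ gives 1 − 0.15 = 0.85
  ((P → not Q) → not Q): min(1, 1 − 1 + 0.85) = 0.85
  ((((P → Q) → not Q) → not P) → ((P → not Q) → not Q)): min(1, 1 − 1 + 0.85) = 0.85
  not ((((P → Q) → not Q) → not P) → ((P → not Q) → not Q)): Łukasiewicz ¬ gives 1 − 0.85 = 0.15
  Łukasiewicz value = 0.15
Difference: 0 − 0.15 = -0.15

-0.15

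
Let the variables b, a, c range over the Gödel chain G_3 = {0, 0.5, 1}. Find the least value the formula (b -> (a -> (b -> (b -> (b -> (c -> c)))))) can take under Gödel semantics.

Every assignment gives 1. For instance at b = 0, a = 0, c = 0:
  (c -> c): 0 ≤ 0, so result = 1
  (b -> (c -> c)): 0 ≤ 1, so result = 1
  (b -> (b -> (c -> c))): 0 ≤ 1, so result = 1
  (b -> (b -> (b -> (c -> c)))): 0 ≤ 1, so result = 1
  (a -> (b -> (b -> (b -> (c -> c))))): 0 ≤ 1, so result = 1
  (b -> (a -> (b -> (b -> (b -> (c -> c)))))): 0 ≤ 1, so result = 1
All 27 assignments give value 1 — the formula is a G_3-tautology.

1.00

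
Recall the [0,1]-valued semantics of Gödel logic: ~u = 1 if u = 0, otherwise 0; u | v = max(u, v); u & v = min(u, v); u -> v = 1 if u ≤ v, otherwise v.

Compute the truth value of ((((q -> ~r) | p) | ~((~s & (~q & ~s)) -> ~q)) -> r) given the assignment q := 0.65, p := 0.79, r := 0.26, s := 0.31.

0.26

~r: Gödel ¬ of 0.26 = 0 (operand ≠ 0)
(q -> ~r): 0.65 > 0, so result = 0
((q -> ~r) | p) = max(0, 0.79) = 0.79
~s: Gödel ¬ of 0.31 = 0 (operand ≠ 0)
~q: Gödel ¬ of 0.65 = 0 (operand ≠ 0)
~s: Gödel ¬ of 0.31 = 0 (operand ≠ 0)
(~q & ~s) = min(0, 0) = 0
(~s & (~q & ~s)) = min(0, 0) = 0
~q: Gödel ¬ of 0.65 = 0 (operand ≠ 0)
((~s & (~q & ~s)) -> ~q): 0 ≤ 0, so result = 1
~((~s & (~q & ~s)) -> ~q): Gödel ¬ of 1 = 0 (operand ≠ 0)
(((q -> ~r) | p) | ~((~s & (~q & ~s)) -> ~q)) = max(0.79, 0) = 0.79
((((q -> ~r) | p) | ~((~s & (~q & ~s)) -> ~q)) -> r): 0.79 > 0.26, so result = 0.26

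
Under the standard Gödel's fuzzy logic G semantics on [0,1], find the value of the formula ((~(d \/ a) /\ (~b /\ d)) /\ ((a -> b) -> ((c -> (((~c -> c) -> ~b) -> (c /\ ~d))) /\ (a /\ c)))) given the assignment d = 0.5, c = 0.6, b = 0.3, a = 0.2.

(d \/ a) = max(0.5, 0.2) = 0.5
~(d \/ a): Gödel ¬ of 0.5 = 0 (operand ≠ 0)
~b: Gödel ¬ of 0.3 = 0 (operand ≠ 0)
(~b /\ d) = min(0, 0.5) = 0
(~(d \/ a) /\ (~b /\ d)) = min(0, 0) = 0
(a -> b): 0.2 ≤ 0.3, so result = 1
~c: Gödel ¬ of 0.6 = 0 (operand ≠ 0)
(~c -> c): 0 ≤ 0.6, so result = 1
~b: Gödel ¬ of 0.3 = 0 (operand ≠ 0)
((~c -> c) -> ~b): 1 > 0, so result = 0
~d: Gödel ¬ of 0.5 = 0 (operand ≠ 0)
(c /\ ~d) = min(0.6, 0) = 0
(((~c -> c) -> ~b) -> (c /\ ~d)): 0 ≤ 0, so result = 1
(c -> (((~c -> c) -> ~b) -> (c /\ ~d))): 0.6 ≤ 1, so result = 1
(a /\ c) = min(0.2, 0.6) = 0.2
((c -> (((~c -> c) -> ~b) -> (c /\ ~d))) /\ (a /\ c)) = min(1, 0.2) = 0.2
((a -> b) -> ((c -> (((~c -> c) -> ~b) -> (c /\ ~d))) /\ (a /\ c))): 1 > 0.2, so result = 0.2
((~(d \/ a) /\ (~b /\ d)) /\ ((a -> b) -> ((c -> (((~c -> c) -> ~b) -> (c /\ ~d))) /\ (a /\ c)))) = min(0, 0.2) = 0

0.00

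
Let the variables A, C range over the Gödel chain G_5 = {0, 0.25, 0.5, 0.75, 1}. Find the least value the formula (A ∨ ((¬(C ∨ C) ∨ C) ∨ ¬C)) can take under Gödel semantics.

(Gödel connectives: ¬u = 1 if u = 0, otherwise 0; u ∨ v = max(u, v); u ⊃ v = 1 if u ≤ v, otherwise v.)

The minimum is attained at A = 0, C = 0.25:
  (C ∨ C) = max(0.25, 0.25) = 0.25
  ¬(C ∨ C): Gödel ¬ of 0.25 = 0 (operand ≠ 0)
  (¬(C ∨ C) ∨ C) = max(0, 0.25) = 0.25
  ¬C: Gödel ¬ of 0.25 = 0 (operand ≠ 0)
  ((¬(C ∨ C) ∨ C) ∨ ¬C) = max(0.25, 0) = 0.25
  (A ∨ ((¬(C ∨ C) ∨ C) ∨ ¬C)) = max(0, 0.25) = 0.25
Checking all 25 assignments confirms none give a value below 0.25.

0.25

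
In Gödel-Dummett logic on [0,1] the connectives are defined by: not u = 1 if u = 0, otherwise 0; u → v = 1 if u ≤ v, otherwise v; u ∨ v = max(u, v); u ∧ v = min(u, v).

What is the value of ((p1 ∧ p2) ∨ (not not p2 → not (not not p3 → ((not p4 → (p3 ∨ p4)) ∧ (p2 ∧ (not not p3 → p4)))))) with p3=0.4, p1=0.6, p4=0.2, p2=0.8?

0.60

(p1 ∧ p2) = min(0.6, 0.8) = 0.6
not p2: Gödel ¬ of 0.8 = 0 (operand ≠ 0)
not not p2: Gödel ¬ of 0 = 1 (operand is 0)
not p3: Gödel ¬ of 0.4 = 0 (operand ≠ 0)
not not p3: Gödel ¬ of 0 = 1 (operand is 0)
not p4: Gödel ¬ of 0.2 = 0 (operand ≠ 0)
(p3 ∨ p4) = max(0.4, 0.2) = 0.4
(not p4 → (p3 ∨ p4)): 0 ≤ 0.4, so result = 1
not p3: Gödel ¬ of 0.4 = 0 (operand ≠ 0)
not not p3: Gödel ¬ of 0 = 1 (operand is 0)
(not not p3 → p4): 1 > 0.2, so result = 0.2
(p2 ∧ (not not p3 → p4)) = min(0.8, 0.2) = 0.2
((not p4 → (p3 ∨ p4)) ∧ (p2 ∧ (not not p3 → p4))) = min(1, 0.2) = 0.2
(not not p3 → ((not p4 → (p3 ∨ p4)) ∧ (p2 ∧ (not not p3 → p4)))): 1 > 0.2, so result = 0.2
not (not not p3 → ((not p4 → (p3 ∨ p4)) ∧ (p2 ∧ (not not p3 → p4)))): Gödel ¬ of 0.2 = 0 (operand ≠ 0)
(not not p2 → not (not not p3 → ((not p4 → (p3 ∨ p4)) ∧ (p2 ∧ (not not p3 → p4))))): 1 > 0, so result = 0
((p1 ∧ p2) ∨ (not not p2 → not (not not p3 → ((not p4 → (p3 ∨ p4)) ∧ (p2 ∧ (not not p3 → p4)))))) = max(0.6, 0) = 0.6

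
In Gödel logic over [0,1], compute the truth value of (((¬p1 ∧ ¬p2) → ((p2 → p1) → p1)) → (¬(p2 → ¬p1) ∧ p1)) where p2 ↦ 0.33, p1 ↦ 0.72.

0.72

¬p1: Gödel ¬ of 0.72 = 0 (operand ≠ 0)
¬p2: Gödel ¬ of 0.33 = 0 (operand ≠ 0)
(¬p1 ∧ ¬p2) = min(0, 0) = 0
(p2 → p1): 0.33 ≤ 0.72, so result = 1
((p2 → p1) → p1): 1 > 0.72, so result = 0.72
((¬p1 ∧ ¬p2) → ((p2 → p1) → p1)): 0 ≤ 0.72, so result = 1
¬p1: Gödel ¬ of 0.72 = 0 (operand ≠ 0)
(p2 → ¬p1): 0.33 > 0, so result = 0
¬(p2 → ¬p1): Gödel ¬ of 0 = 1 (operand is 0)
(¬(p2 → ¬p1) ∧ p1) = min(1, 0.72) = 0.72
(((¬p1 ∧ ¬p2) → ((p2 → p1) → p1)) → (¬(p2 → ¬p1) ∧ p1)): 1 > 0.72, so result = 0.72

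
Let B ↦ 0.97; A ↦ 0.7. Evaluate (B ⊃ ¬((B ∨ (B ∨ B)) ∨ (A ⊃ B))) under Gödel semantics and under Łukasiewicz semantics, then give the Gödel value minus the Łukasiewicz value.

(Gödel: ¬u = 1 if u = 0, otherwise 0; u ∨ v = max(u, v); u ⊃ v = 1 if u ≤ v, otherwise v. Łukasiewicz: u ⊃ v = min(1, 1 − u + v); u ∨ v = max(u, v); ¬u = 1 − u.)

Gödel evaluation:
  (B ∨ B) = max(0.97, 0.97) = 0.97
  (B ∨ (B ∨ B)) = max(0.97, 0.97) = 0.97
  (A ⊃ B): 0.7 ≤ 0.97, so result = 1
  ((B ∨ (B ∨ B)) ∨ (A ⊃ B)) = max(0.97, 1) = 1
  ¬((B ∨ (B ∨ B)) ∨ (A ⊃ B)): Gödel ¬ of 1 = 0 (operand ≠ 0)
  (B ⊃ ¬((B ∨ (B ∨ B)) ∨ (A ⊃ B))): 0.97 > 0, so result = 0
  Gödel value = 0
Łukasiewicz evaluation:
  (B ∨ B) = max(0.97, 0.97) = 0.97
  (B ∨ (B ∨ B)) = max(0.97, 0.97) = 0.97
  (A ⊃ B): min(1, 1 − 0.7 + 0.97) = 1
  ((B ∨ (B ∨ B)) ∨ (A ⊃ B)) = max(0.97, 1) = 1
  ¬((B ∨ (B ∨ B)) ∨ (A ⊃ B)): Łukasiewicz ¬ gives 1 − 1 = 0
  (B ⊃ ¬((B ∨ (B ∨ B)) ∨ (A ⊃ B))): min(1, 1 − 0.97 + 0) = 0.03
  Łukasiewicz value = 0.03
Difference: 0 − 0.03 = -0.03

-0.03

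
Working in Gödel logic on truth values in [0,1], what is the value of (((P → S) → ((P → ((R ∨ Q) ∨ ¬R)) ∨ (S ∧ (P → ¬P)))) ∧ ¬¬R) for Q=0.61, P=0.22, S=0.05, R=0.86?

(P → S): 0.22 > 0.05, so result = 0.05
(R ∨ Q) = max(0.86, 0.61) = 0.86
¬R: Gödel ¬ of 0.86 = 0 (operand ≠ 0)
((R ∨ Q) ∨ ¬R) = max(0.86, 0) = 0.86
(P → ((R ∨ Q) ∨ ¬R)): 0.22 ≤ 0.86, so result = 1
¬P: Gödel ¬ of 0.22 = 0 (operand ≠ 0)
(P → ¬P): 0.22 > 0, so result = 0
(S ∧ (P → ¬P)) = min(0.05, 0) = 0
((P → ((R ∨ Q) ∨ ¬R)) ∨ (S ∧ (P → ¬P))) = max(1, 0) = 1
((P → S) → ((P → ((R ∨ Q) ∨ ¬R)) ∨ (S ∧ (P → ¬P)))): 0.05 ≤ 1, so result = 1
¬R: Gödel ¬ of 0.86 = 0 (operand ≠ 0)
¬¬R: Gödel ¬ of 0 = 1 (operand is 0)
(((P → S) → ((P → ((R ∨ Q) ∨ ¬R)) ∨ (S ∧ (P → ¬P)))) ∧ ¬¬R) = min(1, 1) = 1

1.00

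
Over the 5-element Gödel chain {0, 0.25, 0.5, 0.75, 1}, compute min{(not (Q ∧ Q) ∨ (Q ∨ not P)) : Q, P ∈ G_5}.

0.25

The minimum is attained at Q = 0.25, P = 0.25:
  (Q ∧ Q) = min(0.25, 0.25) = 0.25
  not (Q ∧ Q): Gödel ¬ of 0.25 = 0 (operand ≠ 0)
  not P: Gödel ¬ of 0.25 = 0 (operand ≠ 0)
  (Q ∨ not P) = max(0.25, 0) = 0.25
  (not (Q ∧ Q) ∨ (Q ∨ not P)) = max(0, 0.25) = 0.25
Checking all 25 assignments confirms none give a value below 0.25.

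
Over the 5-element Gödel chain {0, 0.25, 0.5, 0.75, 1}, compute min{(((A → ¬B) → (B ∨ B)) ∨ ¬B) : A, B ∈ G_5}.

0.25

The minimum is attained at A = 0, B = 0.25:
  ¬B: Gödel ¬ of 0.25 = 0 (operand ≠ 0)
  (A → ¬B): 0 ≤ 0, so result = 1
  (B ∨ B) = max(0.25, 0.25) = 0.25
  ((A → ¬B) → (B ∨ B)): 1 > 0.25, so result = 0.25
  ¬B: Gödel ¬ of 0.25 = 0 (operand ≠ 0)
  (((A → ¬B) → (B ∨ B)) ∨ ¬B) = max(0.25, 0) = 0.25
Checking all 25 assignments confirms none give a value below 0.25.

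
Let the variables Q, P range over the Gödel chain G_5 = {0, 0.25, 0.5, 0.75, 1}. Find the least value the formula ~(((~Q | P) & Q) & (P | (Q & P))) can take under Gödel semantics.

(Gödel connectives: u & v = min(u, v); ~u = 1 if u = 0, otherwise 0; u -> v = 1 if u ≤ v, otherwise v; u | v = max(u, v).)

0.00

The minimum is attained at Q = 0.25, P = 0.25:
  ~Q: Gödel ¬ of 0.25 = 0 (operand ≠ 0)
  (~Q | P) = max(0, 0.25) = 0.25
  ((~Q | P) & Q) = min(0.25, 0.25) = 0.25
  (Q & P) = min(0.25, 0.25) = 0.25
  (P | (Q & P)) = max(0.25, 0.25) = 0.25
  (((~Q | P) & Q) & (P | (Q & P))) = min(0.25, 0.25) = 0.25
  ~(((~Q | P) & Q) & (P | (Q & P))): Gödel ¬ of 0.25 = 0 (operand ≠ 0)
Checking all 25 assignments confirms none give a value below 0.00.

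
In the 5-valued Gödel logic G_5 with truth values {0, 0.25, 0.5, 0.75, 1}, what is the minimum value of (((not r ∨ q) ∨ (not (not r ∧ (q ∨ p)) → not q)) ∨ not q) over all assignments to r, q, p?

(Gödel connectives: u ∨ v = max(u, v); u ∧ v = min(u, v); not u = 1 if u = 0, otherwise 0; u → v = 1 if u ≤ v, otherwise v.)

0.25

The minimum is attained at r = 0.25, q = 0.25, p = 0:
  not r: Gödel ¬ of 0.25 = 0 (operand ≠ 0)
  (not r ∨ q) = max(0, 0.25) = 0.25
  not r: Gödel ¬ of 0.25 = 0 (operand ≠ 0)
  (q ∨ p) = max(0.25, 0) = 0.25
  (not r ∧ (q ∨ p)) = min(0, 0.25) = 0
  not (not r ∧ (q ∨ p)): Gödel ¬ of 0 = 1 (operand is 0)
  not q: Gödel ¬ of 0.25 = 0 (operand ≠ 0)
  (not (not r ∧ (q ∨ p)) → not q): 1 > 0, so result = 0
  ((not r ∨ q) ∨ (not (not r ∧ (q ∨ p)) → not q)) = max(0.25, 0) = 0.25
  not q: Gödel ¬ of 0.25 = 0 (operand ≠ 0)
  (((not r ∨ q) ∨ (not (not r ∧ (q ∨ p)) → not q)) ∨ not q) = max(0.25, 0) = 0.25
Checking all 125 assignments confirms none give a value below 0.25.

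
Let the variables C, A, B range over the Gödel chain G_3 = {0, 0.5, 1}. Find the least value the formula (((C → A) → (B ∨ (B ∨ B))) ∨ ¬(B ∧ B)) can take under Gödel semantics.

0.50

The minimum is attained at C = 0, A = 0, B = 0.5:
  (C → A): 0 ≤ 0, so result = 1
  (B ∨ B) = max(0.5, 0.5) = 0.5
  (B ∨ (B ∨ B)) = max(0.5, 0.5) = 0.5
  ((C → A) → (B ∨ (B ∨ B))): 1 > 0.5, so result = 0.5
  (B ∧ B) = min(0.5, 0.5) = 0.5
  ¬(B ∧ B): Gödel ¬ of 0.5 = 0 (operand ≠ 0)
  (((C → A) → (B ∨ (B ∨ B))) ∨ ¬(B ∧ B)) = max(0.5, 0) = 0.5
Checking all 27 assignments confirms none give a value below 0.50.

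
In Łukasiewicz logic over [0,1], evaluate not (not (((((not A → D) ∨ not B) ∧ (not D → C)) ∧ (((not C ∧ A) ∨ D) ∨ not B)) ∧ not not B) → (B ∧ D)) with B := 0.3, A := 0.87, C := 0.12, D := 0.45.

0.40

not A: Łukasiewicz ¬ gives 1 − 0.87 = 0.13
(not A → D): min(1, 1 − 0.13 + 0.45) = 1
not B: Łukasiewicz ¬ gives 1 − 0.3 = 0.7
((not A → D) ∨ not B) = max(1, 0.7) = 1
not D: Łukasiewicz ¬ gives 1 − 0.45 = 0.55
(not D → C): min(1, 1 − 0.55 + 0.12) = 0.57
(((not A → D) ∨ not B) ∧ (not D → C)) = min(1, 0.57) = 0.57
not C: Łukasiewicz ¬ gives 1 − 0.12 = 0.88
(not C ∧ A) = min(0.88, 0.87) = 0.87
((not C ∧ A) ∨ D) = max(0.87, 0.45) = 0.87
not B: Łukasiewicz ¬ gives 1 − 0.3 = 0.7
(((not C ∧ A) ∨ D) ∨ not B) = max(0.87, 0.7) = 0.87
((((not A → D) ∨ not B) ∧ (not D → C)) ∧ (((not C ∧ A) ∨ D) ∨ not B)) = min(0.57, 0.87) = 0.57
not B: Łukasiewicz ¬ gives 1 − 0.3 = 0.7
not not B: Łukasiewicz ¬ gives 1 − 0.7 = 0.3
(((((not A → D) ∨ not B) ∧ (not D → C)) ∧ (((not C ∧ A) ∨ D) ∨ not B)) ∧ not not B) = min(0.57, 0.3) = 0.3
not (((((not A → D) ∨ not B) ∧ (not D → C)) ∧ (((not C ∧ A) ∨ D) ∨ not B)) ∧ not not B): Łukasiewicz ¬ gives 1 − 0.3 = 0.7
(B ∧ D) = min(0.3, 0.45) = 0.3
(not (((((not A → D) ∨ not B) ∧ (not D → C)) ∧ (((not C ∧ A) ∨ D) ∨ not B)) ∧ not not B) → (B ∧ D)): min(1, 1 − 0.7 + 0.3) = 0.6
not (not (((((not A → D) ∨ not B) ∧ (not D → C)) ∧ (((not C ∧ A) ∨ D) ∨ not B)) ∧ not not B) → (B ∧ D)): Łukasiewicz ¬ gives 1 − 0.6 = 0.4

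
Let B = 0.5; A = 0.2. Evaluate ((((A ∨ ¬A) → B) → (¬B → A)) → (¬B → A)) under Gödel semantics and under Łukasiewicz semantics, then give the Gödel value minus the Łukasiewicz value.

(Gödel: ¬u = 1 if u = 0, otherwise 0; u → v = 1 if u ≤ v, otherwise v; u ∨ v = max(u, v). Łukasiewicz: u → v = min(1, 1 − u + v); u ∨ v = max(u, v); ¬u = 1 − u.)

0.30

Gödel evaluation:
  ¬A: Gödel ¬ of 0.2 = 0 (operand ≠ 0)
  (A ∨ ¬A) = max(0.2, 0) = 0.2
  ((A ∨ ¬A) → B): 0.2 ≤ 0.5, so result = 1
  ¬B: Gödel ¬ of 0.5 = 0 (operand ≠ 0)
  (¬B → A): 0 ≤ 0.2, so result = 1
  (((A ∨ ¬A) → B) → (¬B → A)): 1 ≤ 1, so result = 1
  ¬B: Gödel ¬ of 0.5 = 0 (operand ≠ 0)
  (¬B → A): 0 ≤ 0.2, so result = 1
  ((((A ∨ ¬A) → B) → (¬B → A)) → (¬B → A)): 1 ≤ 1, so result = 1
  Gödel value = 1
Łukasiewicz evaluation:
  ¬A: Łukasiewicz ¬ gives 1 − 0.2 = 0.8
  (A ∨ ¬A) = max(0.2, 0.8) = 0.8
  ((A ∨ ¬A) → B): min(1, 1 − 0.8 + 0.5) = 0.7
  ¬B: Łukasiewicz ¬ gives 1 − 0.5 = 0.5
  (¬B → A): min(1, 1 − 0.5 + 0.2) = 0.7
  (((A ∨ ¬A) → B) → (¬B → A)): min(1, 1 − 0.7 + 0.7) = 1
  ¬B: Łukasiewicz ¬ gives 1 − 0.5 = 0.5
  (¬B → A): min(1, 1 − 0.5 + 0.2) = 0.7
  ((((A ∨ ¬A) → B) → (¬B → A)) → (¬B → A)): min(1, 1 − 1 + 0.7) = 0.7
  Łukasiewicz value = 0.7
Difference: 1 − 0.7 = 0.30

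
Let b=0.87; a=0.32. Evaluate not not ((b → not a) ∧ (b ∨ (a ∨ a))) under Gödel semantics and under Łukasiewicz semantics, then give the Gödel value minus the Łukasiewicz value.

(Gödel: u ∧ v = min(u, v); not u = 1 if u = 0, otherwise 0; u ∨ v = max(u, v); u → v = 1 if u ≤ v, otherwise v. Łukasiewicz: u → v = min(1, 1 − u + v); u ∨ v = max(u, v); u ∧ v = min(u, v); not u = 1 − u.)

Gödel evaluation:
  not a: Gödel ¬ of 0.32 = 0 (operand ≠ 0)
  (b → not a): 0.87 > 0, so result = 0
  (a ∨ a) = max(0.32, 0.32) = 0.32
  (b ∨ (a ∨ a)) = max(0.87, 0.32) = 0.87
  ((b → not a) ∧ (b ∨ (a ∨ a))) = min(0, 0.87) = 0
  not ((b → not a) ∧ (b ∨ (a ∨ a))): Gödel ¬ of 0 = 1 (operand is 0)
  not not ((b → not a) ∧ (b ∨ (a ∨ a))): Gödel ¬ of 1 = 0 (operand ≠ 0)
  Gödel value = 0
Łukasiewicz evaluation:
  not a: Łukasiewicz ¬ gives 1 − 0.32 = 0.68
  (b → not a): min(1, 1 − 0.87 + 0.68) = 0.81
  (a ∨ a) = max(0.32, 0.32) = 0.32
  (b ∨ (a ∨ a)) = max(0.87, 0.32) = 0.87
  ((b → not a) ∧ (b ∨ (a ∨ a))) = min(0.81, 0.87) = 0.81
  not ((b → not a) ∧ (b ∨ (a ∨ a))): Łukasiewicz ¬ gives 1 − 0.81 = 0.19
  not not ((b → not a) ∧ (b ∨ (a ∨ a))): Łukasiewicz ¬ gives 1 − 0.19 = 0.81
  Łukasiewicz value = 0.81
Difference: 0 − 0.81 = -0.81

-0.81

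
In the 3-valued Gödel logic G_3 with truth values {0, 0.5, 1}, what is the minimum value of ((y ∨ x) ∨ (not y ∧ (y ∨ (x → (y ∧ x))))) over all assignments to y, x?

0.50

The minimum is attained at y = 0, x = 0.5:
  (y ∨ x) = max(0, 0.5) = 0.5
  not y: Gödel ¬ of 0 = 1 (operand is 0)
  (y ∧ x) = min(0, 0.5) = 0
  (x → (y ∧ x)): 0.5 > 0, so result = 0
  (y ∨ (x → (y ∧ x))) = max(0, 0) = 0
  (not y ∧ (y ∨ (x → (y ∧ x)))) = min(1, 0) = 0
  ((y ∨ x) ∨ (not y ∧ (y ∨ (x → (y ∧ x))))) = max(0.5, 0) = 0.5
Checking all 9 assignments confirms none give a value below 0.50.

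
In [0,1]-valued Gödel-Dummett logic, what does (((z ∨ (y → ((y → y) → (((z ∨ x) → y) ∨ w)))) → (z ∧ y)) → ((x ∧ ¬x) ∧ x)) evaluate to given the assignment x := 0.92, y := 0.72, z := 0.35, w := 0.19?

(y → y): 0.72 ≤ 0.72, so result = 1
(z ∨ x) = max(0.35, 0.92) = 0.92
((z ∨ x) → y): 0.92 > 0.72, so result = 0.72
(((z ∨ x) → y) ∨ w) = max(0.72, 0.19) = 0.72
((y → y) → (((z ∨ x) → y) ∨ w)): 1 > 0.72, so result = 0.72
(y → ((y → y) → (((z ∨ x) → y) ∨ w))): 0.72 ≤ 0.72, so result = 1
(z ∨ (y → ((y → y) → (((z ∨ x) → y) ∨ w)))) = max(0.35, 1) = 1
(z ∧ y) = min(0.35, 0.72) = 0.35
((z ∨ (y → ((y → y) → (((z ∨ x) → y) ∨ w)))) → (z ∧ y)): 1 > 0.35, so result = 0.35
¬x: Gödel ¬ of 0.92 = 0 (operand ≠ 0)
(x ∧ ¬x) = min(0.92, 0) = 0
((x ∧ ¬x) ∧ x) = min(0, 0.92) = 0
(((z ∨ (y → ((y → y) → (((z ∨ x) → y) ∨ w)))) → (z ∧ y)) → ((x ∧ ¬x) ∧ x)): 0.35 > 0, so result = 0

0.00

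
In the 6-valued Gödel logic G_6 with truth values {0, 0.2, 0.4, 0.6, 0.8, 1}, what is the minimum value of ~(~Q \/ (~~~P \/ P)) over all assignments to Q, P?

0.00

The minimum is attained at Q = 0, P = 0:
  ~Q: Gödel ¬ of 0 = 1 (operand is 0)
  ~P: Gödel ¬ of 0 = 1 (operand is 0)
  ~~P: Gödel ¬ of 1 = 0 (operand ≠ 0)
  ~~~P: Gödel ¬ of 0 = 1 (operand is 0)
  (~~~P \/ P) = max(1, 0) = 1
  (~Q \/ (~~~P \/ P)) = max(1, 1) = 1
  ~(~Q \/ (~~~P \/ P)): Gödel ¬ of 1 = 0 (operand ≠ 0)
Checking all 36 assignments confirms none give a value below 0.00.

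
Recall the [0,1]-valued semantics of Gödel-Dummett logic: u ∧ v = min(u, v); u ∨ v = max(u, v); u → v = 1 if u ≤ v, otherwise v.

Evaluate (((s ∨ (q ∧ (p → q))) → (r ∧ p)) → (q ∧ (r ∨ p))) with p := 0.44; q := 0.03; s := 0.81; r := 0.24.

0.03

(p → q): 0.44 > 0.03, so result = 0.03
(q ∧ (p → q)) = min(0.03, 0.03) = 0.03
(s ∨ (q ∧ (p → q))) = max(0.81, 0.03) = 0.81
(r ∧ p) = min(0.24, 0.44) = 0.24
((s ∨ (q ∧ (p → q))) → (r ∧ p)): 0.81 > 0.24, so result = 0.24
(r ∨ p) = max(0.24, 0.44) = 0.44
(q ∧ (r ∨ p)) = min(0.03, 0.44) = 0.03
(((s ∨ (q ∧ (p → q))) → (r ∧ p)) → (q ∧ (r ∨ p))): 0.24 > 0.03, so result = 0.03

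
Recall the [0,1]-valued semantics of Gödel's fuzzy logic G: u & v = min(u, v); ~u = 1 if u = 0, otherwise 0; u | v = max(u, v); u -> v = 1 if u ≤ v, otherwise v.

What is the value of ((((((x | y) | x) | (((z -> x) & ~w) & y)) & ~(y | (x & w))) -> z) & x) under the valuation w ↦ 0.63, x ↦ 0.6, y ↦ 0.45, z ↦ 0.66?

(x | y) = max(0.6, 0.45) = 0.6
((x | y) | x) = max(0.6, 0.6) = 0.6
(z -> x): 0.66 > 0.6, so result = 0.6
~w: Gödel ¬ of 0.63 = 0 (operand ≠ 0)
((z -> x) & ~w) = min(0.6, 0) = 0
(((z -> x) & ~w) & y) = min(0, 0.45) = 0
(((x | y) | x) | (((z -> x) & ~w) & y)) = max(0.6, 0) = 0.6
(x & w) = min(0.6, 0.63) = 0.6
(y | (x & w)) = max(0.45, 0.6) = 0.6
~(y | (x & w)): Gödel ¬ of 0.6 = 0 (operand ≠ 0)
((((x | y) | x) | (((z -> x) & ~w) & y)) & ~(y | (x & w))) = min(0.6, 0) = 0
(((((x | y) | x) | (((z -> x) & ~w) & y)) & ~(y | (x & w))) -> z): 0 ≤ 0.66, so result = 1
((((((x | y) | x) | (((z -> x) & ~w) & y)) & ~(y | (x & w))) -> z) & x) = min(1, 0.6) = 0.6

0.60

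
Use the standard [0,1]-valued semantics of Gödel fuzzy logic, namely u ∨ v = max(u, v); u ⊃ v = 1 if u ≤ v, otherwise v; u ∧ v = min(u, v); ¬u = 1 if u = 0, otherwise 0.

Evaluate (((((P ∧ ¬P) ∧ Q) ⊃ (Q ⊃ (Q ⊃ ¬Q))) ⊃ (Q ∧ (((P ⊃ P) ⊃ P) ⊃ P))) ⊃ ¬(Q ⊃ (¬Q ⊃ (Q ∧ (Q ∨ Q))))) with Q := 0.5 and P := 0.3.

0.00

¬P: Gödel ¬ of 0.3 = 0 (operand ≠ 0)
(P ∧ ¬P) = min(0.3, 0) = 0
((P ∧ ¬P) ∧ Q) = min(0, 0.5) = 0
¬Q: Gödel ¬ of 0.5 = 0 (operand ≠ 0)
(Q ⊃ ¬Q): 0.5 > 0, so result = 0
(Q ⊃ (Q ⊃ ¬Q)): 0.5 > 0, so result = 0
(((P ∧ ¬P) ∧ Q) ⊃ (Q ⊃ (Q ⊃ ¬Q))): 0 ≤ 0, so result = 1
(P ⊃ P): 0.3 ≤ 0.3, so result = 1
((P ⊃ P) ⊃ P): 1 > 0.3, so result = 0.3
(((P ⊃ P) ⊃ P) ⊃ P): 0.3 ≤ 0.3, so result = 1
(Q ∧ (((P ⊃ P) ⊃ P) ⊃ P)) = min(0.5, 1) = 0.5
((((P ∧ ¬P) ∧ Q) ⊃ (Q ⊃ (Q ⊃ ¬Q))) ⊃ (Q ∧ (((P ⊃ P) ⊃ P) ⊃ P))): 1 > 0.5, so result = 0.5
¬Q: Gödel ¬ of 0.5 = 0 (operand ≠ 0)
(Q ∨ Q) = max(0.5, 0.5) = 0.5
(Q ∧ (Q ∨ Q)) = min(0.5, 0.5) = 0.5
(¬Q ⊃ (Q ∧ (Q ∨ Q))): 0 ≤ 0.5, so result = 1
(Q ⊃ (¬Q ⊃ (Q ∧ (Q ∨ Q)))): 0.5 ≤ 1, so result = 1
¬(Q ⊃ (¬Q ⊃ (Q ∧ (Q ∨ Q)))): Gödel ¬ of 1 = 0 (operand ≠ 0)
(((((P ∧ ¬P) ∧ Q) ⊃ (Q ⊃ (Q ⊃ ¬Q))) ⊃ (Q ∧ (((P ⊃ P) ⊃ P) ⊃ P))) ⊃ ¬(Q ⊃ (¬Q ⊃ (Q ∧ (Q ∨ Q))))): 0.5 > 0, so result = 0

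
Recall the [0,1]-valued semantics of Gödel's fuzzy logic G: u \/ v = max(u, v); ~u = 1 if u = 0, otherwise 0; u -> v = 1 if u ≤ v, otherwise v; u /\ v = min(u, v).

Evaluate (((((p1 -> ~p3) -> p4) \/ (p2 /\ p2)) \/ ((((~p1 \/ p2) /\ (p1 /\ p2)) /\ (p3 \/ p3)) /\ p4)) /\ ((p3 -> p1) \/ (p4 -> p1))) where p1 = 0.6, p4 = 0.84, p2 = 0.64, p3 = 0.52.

~p3: Gödel ¬ of 0.52 = 0 (operand ≠ 0)
(p1 -> ~p3): 0.6 > 0, so result = 0
((p1 -> ~p3) -> p4): 0 ≤ 0.84, so result = 1
(p2 /\ p2) = min(0.64, 0.64) = 0.64
(((p1 -> ~p3) -> p4) \/ (p2 /\ p2)) = max(1, 0.64) = 1
~p1: Gödel ¬ of 0.6 = 0 (operand ≠ 0)
(~p1 \/ p2) = max(0, 0.64) = 0.64
(p1 /\ p2) = min(0.6, 0.64) = 0.6
((~p1 \/ p2) /\ (p1 /\ p2)) = min(0.64, 0.6) = 0.6
(p3 \/ p3) = max(0.52, 0.52) = 0.52
(((~p1 \/ p2) /\ (p1 /\ p2)) /\ (p3 \/ p3)) = min(0.6, 0.52) = 0.52
((((~p1 \/ p2) /\ (p1 /\ p2)) /\ (p3 \/ p3)) /\ p4) = min(0.52, 0.84) = 0.52
((((p1 -> ~p3) -> p4) \/ (p2 /\ p2)) \/ ((((~p1 \/ p2) /\ (p1 /\ p2)) /\ (p3 \/ p3)) /\ p4)) = max(1, 0.52) = 1
(p3 -> p1): 0.52 ≤ 0.6, so result = 1
(p4 -> p1): 0.84 > 0.6, so result = 0.6
((p3 -> p1) \/ (p4 -> p1)) = max(1, 0.6) = 1
(((((p1 -> ~p3) -> p4) \/ (p2 /\ p2)) \/ ((((~p1 \/ p2) /\ (p1 /\ p2)) /\ (p3 \/ p3)) /\ p4)) /\ ((p3 -> p1) \/ (p4 -> p1))) = min(1, 1) = 1

1.00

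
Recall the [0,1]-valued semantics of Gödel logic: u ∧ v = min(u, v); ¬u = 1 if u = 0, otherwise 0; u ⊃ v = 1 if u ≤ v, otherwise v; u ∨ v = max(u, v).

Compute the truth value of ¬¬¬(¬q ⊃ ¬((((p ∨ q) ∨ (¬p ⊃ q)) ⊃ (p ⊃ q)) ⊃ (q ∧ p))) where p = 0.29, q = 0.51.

¬q: Gödel ¬ of 0.51 = 0 (operand ≠ 0)
(p ∨ q) = max(0.29, 0.51) = 0.51
¬p: Gödel ¬ of 0.29 = 0 (operand ≠ 0)
(¬p ⊃ q): 0 ≤ 0.51, so result = 1
((p ∨ q) ∨ (¬p ⊃ q)) = max(0.51, 1) = 1
(p ⊃ q): 0.29 ≤ 0.51, so result = 1
(((p ∨ q) ∨ (¬p ⊃ q)) ⊃ (p ⊃ q)): 1 ≤ 1, so result = 1
(q ∧ p) = min(0.51, 0.29) = 0.29
((((p ∨ q) ∨ (¬p ⊃ q)) ⊃ (p ⊃ q)) ⊃ (q ∧ p)): 1 > 0.29, so result = 0.29
¬((((p ∨ q) ∨ (¬p ⊃ q)) ⊃ (p ⊃ q)) ⊃ (q ∧ p)): Gödel ¬ of 0.29 = 0 (operand ≠ 0)
(¬q ⊃ ¬((((p ∨ q) ∨ (¬p ⊃ q)) ⊃ (p ⊃ q)) ⊃ (q ∧ p))): 0 ≤ 0, so result = 1
¬(¬q ⊃ ¬((((p ∨ q) ∨ (¬p ⊃ q)) ⊃ (p ⊃ q)) ⊃ (q ∧ p))): Gödel ¬ of 1 = 0 (operand ≠ 0)
¬¬(¬q ⊃ ¬((((p ∨ q) ∨ (¬p ⊃ q)) ⊃ (p ⊃ q)) ⊃ (q ∧ p))): Gödel ¬ of 0 = 1 (operand is 0)
¬¬¬(¬q ⊃ ¬((((p ∨ q) ∨ (¬p ⊃ q)) ⊃ (p ⊃ q)) ⊃ (q ∧ p))): Gödel ¬ of 1 = 0 (operand ≠ 0)

0.00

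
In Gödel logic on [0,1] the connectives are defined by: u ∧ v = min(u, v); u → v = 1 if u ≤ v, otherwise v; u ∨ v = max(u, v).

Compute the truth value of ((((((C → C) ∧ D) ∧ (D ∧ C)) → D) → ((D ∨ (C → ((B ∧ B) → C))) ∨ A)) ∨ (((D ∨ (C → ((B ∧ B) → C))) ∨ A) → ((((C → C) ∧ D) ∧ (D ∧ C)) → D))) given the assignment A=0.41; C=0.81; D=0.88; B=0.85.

(C → C): 0.81 ≤ 0.81, so result = 1
((C → C) ∧ D) = min(1, 0.88) = 0.88
(D ∧ C) = min(0.88, 0.81) = 0.81
(((C → C) ∧ D) ∧ (D ∧ C)) = min(0.88, 0.81) = 0.81
((((C → C) ∧ D) ∧ (D ∧ C)) → D): 0.81 ≤ 0.88, so result = 1
(B ∧ B) = min(0.85, 0.85) = 0.85
((B ∧ B) → C): 0.85 > 0.81, so result = 0.81
(C → ((B ∧ B) → C)): 0.81 ≤ 0.81, so result = 1
(D ∨ (C → ((B ∧ B) → C))) = max(0.88, 1) = 1
((D ∨ (C → ((B ∧ B) → C))) ∨ A) = max(1, 0.41) = 1
(((((C → C) ∧ D) ∧ (D ∧ C)) → D) → ((D ∨ (C → ((B ∧ B) → C))) ∨ A)): 1 ≤ 1, so result = 1
(B ∧ B) = min(0.85, 0.85) = 0.85
((B ∧ B) → C): 0.85 > 0.81, so result = 0.81
(C → ((B ∧ B) → C)): 0.81 ≤ 0.81, so result = 1
(D ∨ (C → ((B ∧ B) → C))) = max(0.88, 1) = 1
((D ∨ (C → ((B ∧ B) → C))) ∨ A) = max(1, 0.41) = 1
(C → C): 0.81 ≤ 0.81, so result = 1
((C → C) ∧ D) = min(1, 0.88) = 0.88
(D ∧ C) = min(0.88, 0.81) = 0.81
(((C → C) ∧ D) ∧ (D ∧ C)) = min(0.88, 0.81) = 0.81
((((C → C) ∧ D) ∧ (D ∧ C)) → D): 0.81 ≤ 0.88, so result = 1
(((D ∨ (C → ((B ∧ B) → C))) ∨ A) → ((((C → C) ∧ D) ∧ (D ∧ C)) → D)): 1 ≤ 1, so result = 1
((((((C → C) ∧ D) ∧ (D ∧ C)) → D) → ((D ∨ (C → ((B ∧ B) → C))) ∨ A)) ∨ (((D ∨ (C → ((B ∧ B) → C))) ∨ A) → ((((C → C) ∧ D) ∧ (D ∧ C)) → D))) = max(1, 1) = 1

1.00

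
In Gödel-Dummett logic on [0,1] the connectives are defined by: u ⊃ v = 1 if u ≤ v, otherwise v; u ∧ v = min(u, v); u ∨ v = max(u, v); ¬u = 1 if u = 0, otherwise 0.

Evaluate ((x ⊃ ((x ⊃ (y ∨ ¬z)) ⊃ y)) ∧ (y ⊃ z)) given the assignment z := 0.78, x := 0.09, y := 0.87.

¬z: Gödel ¬ of 0.78 = 0 (operand ≠ 0)
(y ∨ ¬z) = max(0.87, 0) = 0.87
(x ⊃ (y ∨ ¬z)): 0.09 ≤ 0.87, so result = 1
((x ⊃ (y ∨ ¬z)) ⊃ y): 1 > 0.87, so result = 0.87
(x ⊃ ((x ⊃ (y ∨ ¬z)) ⊃ y)): 0.09 ≤ 0.87, so result = 1
(y ⊃ z): 0.87 > 0.78, so result = 0.78
((x ⊃ ((x ⊃ (y ∨ ¬z)) ⊃ y)) ∧ (y ⊃ z)) = min(1, 0.78) = 0.78

0.78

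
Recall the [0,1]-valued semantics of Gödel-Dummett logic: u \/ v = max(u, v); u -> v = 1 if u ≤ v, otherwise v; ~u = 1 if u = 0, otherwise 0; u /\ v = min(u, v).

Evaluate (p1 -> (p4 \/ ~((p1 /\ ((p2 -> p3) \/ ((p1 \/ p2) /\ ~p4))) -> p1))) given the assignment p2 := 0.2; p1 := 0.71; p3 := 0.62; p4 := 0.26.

0.26

(p2 -> p3): 0.2 ≤ 0.62, so result = 1
(p1 \/ p2) = max(0.71, 0.2) = 0.71
~p4: Gödel ¬ of 0.26 = 0 (operand ≠ 0)
((p1 \/ p2) /\ ~p4) = min(0.71, 0) = 0
((p2 -> p3) \/ ((p1 \/ p2) /\ ~p4)) = max(1, 0) = 1
(p1 /\ ((p2 -> p3) \/ ((p1 \/ p2) /\ ~p4))) = min(0.71, 1) = 0.71
((p1 /\ ((p2 -> p3) \/ ((p1 \/ p2) /\ ~p4))) -> p1): 0.71 ≤ 0.71, so result = 1
~((p1 /\ ((p2 -> p3) \/ ((p1 \/ p2) /\ ~p4))) -> p1): Gödel ¬ of 1 = 0 (operand ≠ 0)
(p4 \/ ~((p1 /\ ((p2 -> p3) \/ ((p1 \/ p2) /\ ~p4))) -> p1)) = max(0.26, 0) = 0.26
(p1 -> (p4 \/ ~((p1 /\ ((p2 -> p3) \/ ((p1 \/ p2) /\ ~p4))) -> p1))): 0.71 > 0.26, so result = 0.26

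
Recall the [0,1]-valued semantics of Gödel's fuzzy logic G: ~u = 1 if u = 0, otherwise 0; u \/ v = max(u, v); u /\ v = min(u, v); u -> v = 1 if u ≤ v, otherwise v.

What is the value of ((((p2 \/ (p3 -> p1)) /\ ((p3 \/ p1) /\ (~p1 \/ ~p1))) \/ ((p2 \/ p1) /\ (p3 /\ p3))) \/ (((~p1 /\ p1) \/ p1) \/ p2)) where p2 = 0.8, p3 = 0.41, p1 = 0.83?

(p3 -> p1): 0.41 ≤ 0.83, so result = 1
(p2 \/ (p3 -> p1)) = max(0.8, 1) = 1
(p3 \/ p1) = max(0.41, 0.83) = 0.83
~p1: Gödel ¬ of 0.83 = 0 (operand ≠ 0)
~p1: Gödel ¬ of 0.83 = 0 (operand ≠ 0)
(~p1 \/ ~p1) = max(0, 0) = 0
((p3 \/ p1) /\ (~p1 \/ ~p1)) = min(0.83, 0) = 0
((p2 \/ (p3 -> p1)) /\ ((p3 \/ p1) /\ (~p1 \/ ~p1))) = min(1, 0) = 0
(p2 \/ p1) = max(0.8, 0.83) = 0.83
(p3 /\ p3) = min(0.41, 0.41) = 0.41
((p2 \/ p1) /\ (p3 /\ p3)) = min(0.83, 0.41) = 0.41
(((p2 \/ (p3 -> p1)) /\ ((p3 \/ p1) /\ (~p1 \/ ~p1))) \/ ((p2 \/ p1) /\ (p3 /\ p3))) = max(0, 0.41) = 0.41
~p1: Gödel ¬ of 0.83 = 0 (operand ≠ 0)
(~p1 /\ p1) = min(0, 0.83) = 0
((~p1 /\ p1) \/ p1) = max(0, 0.83) = 0.83
(((~p1 /\ p1) \/ p1) \/ p2) = max(0.83, 0.8) = 0.83
((((p2 \/ (p3 -> p1)) /\ ((p3 \/ p1) /\ (~p1 \/ ~p1))) \/ ((p2 \/ p1) /\ (p3 /\ p3))) \/ (((~p1 /\ p1) \/ p1) \/ p2)) = max(0.41, 0.83) = 0.83

0.83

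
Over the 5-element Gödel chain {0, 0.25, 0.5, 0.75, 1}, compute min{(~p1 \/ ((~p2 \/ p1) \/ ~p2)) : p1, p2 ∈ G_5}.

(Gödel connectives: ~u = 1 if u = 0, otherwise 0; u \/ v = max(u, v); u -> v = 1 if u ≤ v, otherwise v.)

The minimum is attained at p1 = 0.25, p2 = 0.25:
  ~p1: Gödel ¬ of 0.25 = 0 (operand ≠ 0)
  ~p2: Gödel ¬ of 0.25 = 0 (operand ≠ 0)
  (~p2 \/ p1) = max(0, 0.25) = 0.25
  ~p2: Gödel ¬ of 0.25 = 0 (operand ≠ 0)
  ((~p2 \/ p1) \/ ~p2) = max(0.25, 0) = 0.25
  (~p1 \/ ((~p2 \/ p1) \/ ~p2)) = max(0, 0.25) = 0.25
Checking all 25 assignments confirms none give a value below 0.25.

0.25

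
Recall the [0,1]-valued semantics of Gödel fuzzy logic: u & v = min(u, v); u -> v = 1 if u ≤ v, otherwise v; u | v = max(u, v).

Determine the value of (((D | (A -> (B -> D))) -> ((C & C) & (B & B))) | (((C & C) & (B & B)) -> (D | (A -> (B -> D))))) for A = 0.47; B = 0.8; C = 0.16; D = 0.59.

(B -> D): 0.8 > 0.59, so result = 0.59
(A -> (B -> D)): 0.47 ≤ 0.59, so result = 1
(D | (A -> (B -> D))) = max(0.59, 1) = 1
(C & C) = min(0.16, 0.16) = 0.16
(B & B) = min(0.8, 0.8) = 0.8
((C & C) & (B & B)) = min(0.16, 0.8) = 0.16
((D | (A -> (B -> D))) -> ((C & C) & (B & B))): 1 > 0.16, so result = 0.16
(C & C) = min(0.16, 0.16) = 0.16
(B & B) = min(0.8, 0.8) = 0.8
((C & C) & (B & B)) = min(0.16, 0.8) = 0.16
(B -> D): 0.8 > 0.59, so result = 0.59
(A -> (B -> D)): 0.47 ≤ 0.59, so result = 1
(D | (A -> (B -> D))) = max(0.59, 1) = 1
(((C & C) & (B & B)) -> (D | (A -> (B -> D)))): 0.16 ≤ 1, so result = 1
(((D | (A -> (B -> D))) -> ((C & C) & (B & B))) | (((C & C) & (B & B)) -> (D | (A -> (B -> D))))) = max(0.16, 1) = 1

1.00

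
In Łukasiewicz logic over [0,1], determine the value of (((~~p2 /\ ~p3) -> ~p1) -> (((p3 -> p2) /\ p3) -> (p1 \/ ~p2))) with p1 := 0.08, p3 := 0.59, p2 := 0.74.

~p2: Łukasiewicz ¬ gives 1 − 0.74 = 0.26
~~p2: Łukasiewicz ¬ gives 1 − 0.26 = 0.74
~p3: Łukasiewicz ¬ gives 1 − 0.59 = 0.41
(~~p2 /\ ~p3) = min(0.74, 0.41) = 0.41
~p1: Łukasiewicz ¬ gives 1 − 0.08 = 0.92
((~~p2 /\ ~p3) -> ~p1): min(1, 1 − 0.41 + 0.92) = 1
(p3 -> p2): min(1, 1 − 0.59 + 0.74) = 1
((p3 -> p2) /\ p3) = min(1, 0.59) = 0.59
~p2: Łukasiewicz ¬ gives 1 − 0.74 = 0.26
(p1 \/ ~p2) = max(0.08, 0.26) = 0.26
(((p3 -> p2) /\ p3) -> (p1 \/ ~p2)): min(1, 1 − 0.59 + 0.26) = 0.67
(((~~p2 /\ ~p3) -> ~p1) -> (((p3 -> p2) /\ p3) -> (p1 \/ ~p2))): min(1, 1 − 1 + 0.67) = 0.67

0.67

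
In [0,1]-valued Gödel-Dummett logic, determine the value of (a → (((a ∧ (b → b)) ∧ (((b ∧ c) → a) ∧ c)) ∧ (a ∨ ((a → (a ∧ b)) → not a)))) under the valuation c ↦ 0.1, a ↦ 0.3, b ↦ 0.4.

0.10

(b → b): 0.4 ≤ 0.4, so result = 1
(a ∧ (b → b)) = min(0.3, 1) = 0.3
(b ∧ c) = min(0.4, 0.1) = 0.1
((b ∧ c) → a): 0.1 ≤ 0.3, so result = 1
(((b ∧ c) → a) ∧ c) = min(1, 0.1) = 0.1
((a ∧ (b → b)) ∧ (((b ∧ c) → a) ∧ c)) = min(0.3, 0.1) = 0.1
(a ∧ b) = min(0.3, 0.4) = 0.3
(a → (a ∧ b)): 0.3 ≤ 0.3, so result = 1
not a: Gödel ¬ of 0.3 = 0 (operand ≠ 0)
((a → (a ∧ b)) → not a): 1 > 0, so result = 0
(a ∨ ((a → (a ∧ b)) → not a)) = max(0.3, 0) = 0.3
(((a ∧ (b → b)) ∧ (((b ∧ c) → a) ∧ c)) ∧ (a ∨ ((a → (a ∧ b)) → not a))) = min(0.1, 0.3) = 0.1
(a → (((a ∧ (b → b)) ∧ (((b ∧ c) → a) ∧ c)) ∧ (a ∨ ((a → (a ∧ b)) → not a)))): 0.3 > 0.1, so result = 0.1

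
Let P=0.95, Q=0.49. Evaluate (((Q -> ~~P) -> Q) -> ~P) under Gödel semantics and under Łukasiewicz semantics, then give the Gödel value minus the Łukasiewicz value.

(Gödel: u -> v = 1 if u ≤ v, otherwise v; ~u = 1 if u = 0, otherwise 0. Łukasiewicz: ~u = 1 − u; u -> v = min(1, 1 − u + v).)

Gödel evaluation:
  ~P: Gödel ¬ of 0.95 = 0 (operand ≠ 0)
  ~~P: Gödel ¬ of 0 = 1 (operand is 0)
  (Q -> ~~P): 0.49 ≤ 1, so result = 1
  ((Q -> ~~P) -> Q): 1 > 0.49, so result = 0.49
  ~P: Gödel ¬ of 0.95 = 0 (operand ≠ 0)
  (((Q -> ~~P) -> Q) -> ~P): 0.49 > 0, so result = 0
  Gödel value = 0
Łukasiewicz evaluation:
  ~P: Łukasiewicz ¬ gives 1 − 0.95 = 0.05
  ~~P: Łukasiewicz ¬ gives 1 − 0.05 = 0.95
  (Q -> ~~P): min(1, 1 − 0.49 + 0.95) = 1
  ((Q -> ~~P) -> Q): min(1, 1 − 1 + 0.49) = 0.49
  ~P: Łukasiewicz ¬ gives 1 − 0.95 = 0.05
  (((Q -> ~~P) -> Q) -> ~P): min(1, 1 − 0.49 + 0.05) = 0.56
  Łukasiewicz value = 0.56
Difference: 0 − 0.56 = -0.56

-0.56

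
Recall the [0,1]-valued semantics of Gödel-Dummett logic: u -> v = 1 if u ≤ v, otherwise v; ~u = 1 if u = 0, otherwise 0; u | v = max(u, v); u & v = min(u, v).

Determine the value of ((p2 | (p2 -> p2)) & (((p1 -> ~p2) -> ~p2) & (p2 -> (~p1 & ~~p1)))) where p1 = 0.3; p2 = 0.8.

(p2 -> p2): 0.8 ≤ 0.8, so result = 1
(p2 | (p2 -> p2)) = max(0.8, 1) = 1
~p2: Gödel ¬ of 0.8 = 0 (operand ≠ 0)
(p1 -> ~p2): 0.3 > 0, so result = 0
~p2: Gödel ¬ of 0.8 = 0 (operand ≠ 0)
((p1 -> ~p2) -> ~p2): 0 ≤ 0, so result = 1
~p1: Gödel ¬ of 0.3 = 0 (operand ≠ 0)
~p1: Gödel ¬ of 0.3 = 0 (operand ≠ 0)
~~p1: Gödel ¬ of 0 = 1 (operand is 0)
(~p1 & ~~p1) = min(0, 1) = 0
(p2 -> (~p1 & ~~p1)): 0.8 > 0, so result = 0
(((p1 -> ~p2) -> ~p2) & (p2 -> (~p1 & ~~p1))) = min(1, 0) = 0
((p2 | (p2 -> p2)) & (((p1 -> ~p2) -> ~p2) & (p2 -> (~p1 & ~~p1)))) = min(1, 0) = 0

0.00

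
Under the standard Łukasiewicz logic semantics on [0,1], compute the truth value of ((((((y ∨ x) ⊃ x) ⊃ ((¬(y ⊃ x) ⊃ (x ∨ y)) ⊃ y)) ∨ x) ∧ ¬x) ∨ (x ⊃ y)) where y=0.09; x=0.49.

(y ∨ x) = max(0.09, 0.49) = 0.49
((y ∨ x) ⊃ x): min(1, 1 − 0.49 + 0.49) = 1
(y ⊃ x): min(1, 1 − 0.09 + 0.49) = 1
¬(y ⊃ x): Łukasiewicz ¬ gives 1 − 1 = 0
(x ∨ y) = max(0.49, 0.09) = 0.49
(¬(y ⊃ x) ⊃ (x ∨ y)): min(1, 1 − 0 + 0.49) = 1
((¬(y ⊃ x) ⊃ (x ∨ y)) ⊃ y): min(1, 1 − 1 + 0.09) = 0.09
(((y ∨ x) ⊃ x) ⊃ ((¬(y ⊃ x) ⊃ (x ∨ y)) ⊃ y)): min(1, 1 − 1 + 0.09) = 0.09
((((y ∨ x) ⊃ x) ⊃ ((¬(y ⊃ x) ⊃ (x ∨ y)) ⊃ y)) ∨ x) = max(0.09, 0.49) = 0.49
¬x: Łukasiewicz ¬ gives 1 − 0.49 = 0.51
(((((y ∨ x) ⊃ x) ⊃ ((¬(y ⊃ x) ⊃ (x ∨ y)) ⊃ y)) ∨ x) ∧ ¬x) = min(0.49, 0.51) = 0.49
(x ⊃ y): min(1, 1 − 0.49 + 0.09) = 0.6
((((((y ∨ x) ⊃ x) ⊃ ((¬(y ⊃ x) ⊃ (x ∨ y)) ⊃ y)) ∨ x) ∧ ¬x) ∨ (x ⊃ y)) = max(0.49, 0.6) = 0.6

0.60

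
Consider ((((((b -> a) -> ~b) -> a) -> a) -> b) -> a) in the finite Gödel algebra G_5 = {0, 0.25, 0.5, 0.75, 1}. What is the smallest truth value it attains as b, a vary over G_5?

0.00

The minimum is attained at b = 0.25, a = 0:
  (b -> a): 0.25 > 0, so result = 0
  ~b: Gödel ¬ of 0.25 = 0 (operand ≠ 0)
  ((b -> a) -> ~b): 0 ≤ 0, so result = 1
  (((b -> a) -> ~b) -> a): 1 > 0, so result = 0
  ((((b -> a) -> ~b) -> a) -> a): 0 ≤ 0, so result = 1
  (((((b -> a) -> ~b) -> a) -> a) -> b): 1 > 0.25, so result = 0.25
  ((((((b -> a) -> ~b) -> a) -> a) -> b) -> a): 0.25 > 0, so result = 0
Checking all 25 assignments confirms none give a value below 0.00.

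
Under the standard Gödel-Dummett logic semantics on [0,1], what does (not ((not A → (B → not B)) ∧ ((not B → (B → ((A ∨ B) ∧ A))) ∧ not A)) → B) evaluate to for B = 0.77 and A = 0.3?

not A: Gödel ¬ of 0.3 = 0 (operand ≠ 0)
not B: Gödel ¬ of 0.77 = 0 (operand ≠ 0)
(B → not B): 0.77 > 0, so result = 0
(not A → (B → not B)): 0 ≤ 0, so result = 1
not B: Gödel ¬ of 0.77 = 0 (operand ≠ 0)
(A ∨ B) = max(0.3, 0.77) = 0.77
((A ∨ B) ∧ A) = min(0.77, 0.3) = 0.3
(B → ((A ∨ B) ∧ A)): 0.77 > 0.3, so result = 0.3
(not B → (B → ((A ∨ B) ∧ A))): 0 ≤ 0.3, so result = 1
not A: Gödel ¬ of 0.3 = 0 (operand ≠ 0)
((not B → (B → ((A ∨ B) ∧ A))) ∧ not A) = min(1, 0) = 0
((not A → (B → not B)) ∧ ((not B → (B → ((A ∨ B) ∧ A))) ∧ not A)) = min(1, 0) = 0
not ((not A → (B → not B)) ∧ ((not B → (B → ((A ∨ B) ∧ A))) ∧ not A)): Gödel ¬ of 0 = 1 (operand is 0)
(not ((not A → (B → not B)) ∧ ((not B → (B → ((A ∨ B) ∧ A))) ∧ not A)) → B): 1 > 0.77, so result = 0.77

0.77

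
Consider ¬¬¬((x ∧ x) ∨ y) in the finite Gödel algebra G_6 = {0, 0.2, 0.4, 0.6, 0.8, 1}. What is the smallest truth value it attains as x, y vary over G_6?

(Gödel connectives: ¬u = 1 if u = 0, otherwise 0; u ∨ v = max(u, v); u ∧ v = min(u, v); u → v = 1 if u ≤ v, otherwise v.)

The minimum is attained at x = 0, y = 0.2:
  (x ∧ x) = min(0, 0) = 0
  ((x ∧ x) ∨ y) = max(0, 0.2) = 0.2
  ¬((x ∧ x) ∨ y): Gödel ¬ of 0.2 = 0 (operand ≠ 0)
  ¬¬((x ∧ x) ∨ y): Gödel ¬ of 0 = 1 (operand is 0)
  ¬¬¬((x ∧ x) ∨ y): Gödel ¬ of 1 = 0 (operand ≠ 0)
Checking all 36 assignments confirms none give a value below 0.00.

0.00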